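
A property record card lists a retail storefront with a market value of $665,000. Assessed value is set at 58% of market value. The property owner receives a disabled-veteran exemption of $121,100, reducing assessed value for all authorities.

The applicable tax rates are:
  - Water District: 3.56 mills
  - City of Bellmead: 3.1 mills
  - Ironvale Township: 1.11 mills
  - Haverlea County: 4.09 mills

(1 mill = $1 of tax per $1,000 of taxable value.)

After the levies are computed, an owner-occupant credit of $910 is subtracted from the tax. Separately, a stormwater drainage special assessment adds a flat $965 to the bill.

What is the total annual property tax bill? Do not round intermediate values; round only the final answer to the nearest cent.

$3,193.16

Assessed value = $665,000 × 0.58 = $385,700
Taxable value = $385,700 − $121,100 = $264,600
Water District: $264,600 × 0.00356 = $941.976
City of Bellmead: $264,600 × 0.0031 = $820.26
Ironvale Township: $264,600 × 0.00111 = $293.706
Haverlea County: $264,600 × 0.00409 = $1,082.214
Levies subtotal = $3,138.156
After credit = $3,138.156 − $910 = $2,228.156
Total = $2,228.156 + $965 = $3,193.156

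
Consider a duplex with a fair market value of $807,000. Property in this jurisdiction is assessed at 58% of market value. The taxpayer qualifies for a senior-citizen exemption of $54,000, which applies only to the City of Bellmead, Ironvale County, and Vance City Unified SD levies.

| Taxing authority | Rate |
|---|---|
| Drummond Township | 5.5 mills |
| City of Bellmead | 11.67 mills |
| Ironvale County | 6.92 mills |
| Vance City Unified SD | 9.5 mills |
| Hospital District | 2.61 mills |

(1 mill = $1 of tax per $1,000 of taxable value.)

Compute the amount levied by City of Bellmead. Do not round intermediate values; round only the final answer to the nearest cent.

Assessed value = $807,000 × 0.58 = $468,060
City of Bellmead taxable value = $468,060 − $54,000 = $414,060
City of Bellmead levy = $414,060 × 0.01167 = $4,832.0802

$4,832.08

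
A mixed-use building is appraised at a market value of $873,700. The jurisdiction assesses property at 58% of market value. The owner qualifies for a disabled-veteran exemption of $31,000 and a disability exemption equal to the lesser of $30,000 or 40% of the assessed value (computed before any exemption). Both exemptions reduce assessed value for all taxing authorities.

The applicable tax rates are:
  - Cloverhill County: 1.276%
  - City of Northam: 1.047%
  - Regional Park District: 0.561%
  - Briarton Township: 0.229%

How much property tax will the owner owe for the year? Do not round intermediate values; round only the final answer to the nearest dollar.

$13,876

Assessed value = $873,700 × 0.58 = $506,746
Disability exemption = min($30,000, 40% × $506,746) = min($30,000, $202,698.4) = $30,000 (dollar cap binds)
Taxable value = $506,746 − $31,000 − $30,000 = $445,746
Cloverhill County: $445,746 × 0.01276 = $5,687.71896
City of Northam: $445,746 × 0.01047 = $4,666.96062
Regional Park District: $445,746 × 0.00561 = $2,500.63506
Briarton Township: $445,746 × 0.00229 = $1,020.75834
Total = $13,876.07298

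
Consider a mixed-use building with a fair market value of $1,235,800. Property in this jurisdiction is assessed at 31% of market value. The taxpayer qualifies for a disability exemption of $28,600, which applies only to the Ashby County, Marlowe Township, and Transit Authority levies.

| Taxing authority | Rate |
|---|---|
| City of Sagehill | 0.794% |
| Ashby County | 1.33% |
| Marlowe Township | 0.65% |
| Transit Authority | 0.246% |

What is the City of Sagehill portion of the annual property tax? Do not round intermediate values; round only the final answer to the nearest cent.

Assessed value = $1,235,800 × 0.31 = $383,098
City of Sagehill taxable value = $383,098 (exemption does not apply)
City of Sagehill levy = $383,098 × 0.00794 = $3,041.79812

$3,041.80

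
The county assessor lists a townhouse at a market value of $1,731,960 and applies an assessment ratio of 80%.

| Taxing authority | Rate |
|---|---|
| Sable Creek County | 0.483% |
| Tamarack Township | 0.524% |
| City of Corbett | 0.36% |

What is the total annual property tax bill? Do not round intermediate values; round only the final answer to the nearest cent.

$18,940.71

Assessed value = $1,731,960 × 0.8 = $1,385,568
Sable Creek County: $1,385,568 × 0.00483 = $6,692.29344
Tamarack Township: $1,385,568 × 0.00524 = $7,260.37632
City of Corbett: $1,385,568 × 0.0036 = $4,988.0448
Total = $6,692.29344 + $7,260.37632 + $4,988.0448 = $18,940.71456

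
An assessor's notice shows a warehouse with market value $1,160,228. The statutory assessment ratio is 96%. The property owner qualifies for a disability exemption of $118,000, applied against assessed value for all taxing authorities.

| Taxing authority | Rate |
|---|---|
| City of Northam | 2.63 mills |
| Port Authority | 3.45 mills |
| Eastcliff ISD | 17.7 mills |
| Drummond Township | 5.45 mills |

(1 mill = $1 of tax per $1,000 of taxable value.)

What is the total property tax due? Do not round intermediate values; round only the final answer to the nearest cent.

$29,107.79

Assessed value = $1,160,228 × 0.96 = $1,113,818.88
Taxable value = $1,113,818.88 − $118,000 = $995,818.88
City of Northam: $995,818.88 × 0.00263 = $2,619.0036544
Port Authority: $995,818.88 × 0.00345 = $3,435.575136
Eastcliff ISD: $995,818.88 × 0.0177 = $17,625.994176
Drummond Township: $995,818.88 × 0.00545 = $5,427.212896
Total = $2,619.0036544 + $3,435.575136 + $17,625.994176 + $5,427.212896 = $29,107.7858624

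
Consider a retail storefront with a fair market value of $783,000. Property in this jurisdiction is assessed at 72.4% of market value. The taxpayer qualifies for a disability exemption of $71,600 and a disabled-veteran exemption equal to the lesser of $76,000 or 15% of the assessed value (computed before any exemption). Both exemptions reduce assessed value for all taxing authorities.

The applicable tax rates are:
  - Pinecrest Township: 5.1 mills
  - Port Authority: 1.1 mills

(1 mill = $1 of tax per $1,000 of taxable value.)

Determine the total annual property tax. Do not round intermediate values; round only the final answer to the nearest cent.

Assessed value = $783,000 × 0.724 = $566,892
Disabled-veteran exemption = min($76,000, 15% × $566,892) = min($76,000, $85,033.8) = $76,000 (dollar cap binds)
Taxable value = $566,892 − $71,600 − $76,000 = $419,292
Pinecrest Township: $419,292 × 0.0051 = $2,138.3892
Port Authority: $419,292 × 0.0011 = $461.2212
Total = $2,599.6104

$2,599.61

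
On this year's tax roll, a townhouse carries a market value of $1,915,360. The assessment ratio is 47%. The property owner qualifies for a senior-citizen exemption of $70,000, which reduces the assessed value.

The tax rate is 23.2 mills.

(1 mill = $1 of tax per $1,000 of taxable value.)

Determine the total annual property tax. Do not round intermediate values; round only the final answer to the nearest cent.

Assessed value = $1,915,360 × 0.47 = $900,219.2
Taxable value = $900,219.2 − $70,000 = $830,219.2
Tax = $830,219.2 × 0.0232 = $19,261.08544

$19,261.09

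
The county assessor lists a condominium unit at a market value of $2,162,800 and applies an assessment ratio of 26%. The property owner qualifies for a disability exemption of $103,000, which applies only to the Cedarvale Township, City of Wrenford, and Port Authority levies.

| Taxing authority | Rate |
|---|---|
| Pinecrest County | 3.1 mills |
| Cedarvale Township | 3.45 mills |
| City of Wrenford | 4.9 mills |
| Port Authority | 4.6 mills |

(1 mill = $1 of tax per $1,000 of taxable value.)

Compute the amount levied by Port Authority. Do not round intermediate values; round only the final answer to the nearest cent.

$2,112.91

Assessed value = $2,162,800 × 0.26 = $562,328
Port Authority taxable value = $562,328 − $103,000 = $459,328
Port Authority levy = $459,328 × 0.0046 = $2,112.9088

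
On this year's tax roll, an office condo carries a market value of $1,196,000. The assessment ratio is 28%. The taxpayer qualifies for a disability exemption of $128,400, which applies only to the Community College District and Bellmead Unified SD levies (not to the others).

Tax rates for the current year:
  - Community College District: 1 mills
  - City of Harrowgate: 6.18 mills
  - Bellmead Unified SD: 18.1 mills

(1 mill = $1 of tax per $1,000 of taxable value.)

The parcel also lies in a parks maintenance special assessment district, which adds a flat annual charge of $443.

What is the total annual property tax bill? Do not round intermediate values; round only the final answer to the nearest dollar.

$6,456

Assessed value = $1,196,000 × 0.28 = $334,880
Community College District: ($334,880 − $128,400) × 0.001 = $206,480 × 0.001 = $206.48
City of Harrowgate: $334,880 × 0.00618 = $2,069.5584
Bellmead Unified SD: ($334,880 − $128,400) × 0.0181 = $206,480 × 0.0181 = $3,737.288
Levies subtotal = $6,013.3264
Total = $6,013.3264 + $443 = $6,456.3264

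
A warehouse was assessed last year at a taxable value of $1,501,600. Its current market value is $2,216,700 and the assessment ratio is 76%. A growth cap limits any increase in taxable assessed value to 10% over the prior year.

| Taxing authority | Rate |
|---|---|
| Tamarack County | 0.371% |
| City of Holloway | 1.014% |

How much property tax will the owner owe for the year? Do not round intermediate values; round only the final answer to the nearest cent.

Uncapped assessed value = $2,216,700 × 0.76 = $1,684,692
Cap limit = $1,501,600 × 1.1 = $1,651,760
Taxable assessed value = min($1,684,692, $1,651,760) = $1,651,760 (cap binds)
Tamarack County: $1,651,760 × 0.00371 = $6,128.0296
City of Holloway: $1,651,760 × 0.01014 = $16,748.8464
Total = $22,876.876

$22,876.88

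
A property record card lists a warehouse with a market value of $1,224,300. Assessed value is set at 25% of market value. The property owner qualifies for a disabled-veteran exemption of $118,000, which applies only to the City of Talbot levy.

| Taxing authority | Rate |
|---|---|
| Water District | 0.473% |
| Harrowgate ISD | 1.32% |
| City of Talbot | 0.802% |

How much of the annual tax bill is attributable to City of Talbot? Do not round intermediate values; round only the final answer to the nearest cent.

Assessed value = $1,224,300 × 0.25 = $306,075
City of Talbot taxable value = $306,075 − $118,000 = $188,075
City of Talbot levy = $188,075 × 0.00802 = $1,508.3615

$1,508.36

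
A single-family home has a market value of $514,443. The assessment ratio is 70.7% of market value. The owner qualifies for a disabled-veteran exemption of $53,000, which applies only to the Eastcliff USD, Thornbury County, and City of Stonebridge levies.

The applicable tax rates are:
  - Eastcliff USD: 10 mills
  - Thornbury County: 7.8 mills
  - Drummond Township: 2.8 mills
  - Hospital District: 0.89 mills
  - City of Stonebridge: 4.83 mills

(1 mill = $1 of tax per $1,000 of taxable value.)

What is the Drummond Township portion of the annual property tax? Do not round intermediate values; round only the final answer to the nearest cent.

$1,018.39

Assessed value = $514,443 × 0.707 = $363,711.201
Drummond Township taxable value = $363,711.201 (exemption does not apply)
Drummond Township levy = $363,711.201 × 0.0028 = $1,018.3913628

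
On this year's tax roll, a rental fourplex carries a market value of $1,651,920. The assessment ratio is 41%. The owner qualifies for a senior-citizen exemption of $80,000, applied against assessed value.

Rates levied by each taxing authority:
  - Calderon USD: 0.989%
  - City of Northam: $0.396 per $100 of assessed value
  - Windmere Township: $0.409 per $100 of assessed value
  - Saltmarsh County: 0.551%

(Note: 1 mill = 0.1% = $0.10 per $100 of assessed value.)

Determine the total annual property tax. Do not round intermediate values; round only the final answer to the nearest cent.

$14,006.38

Assessed value = $1,651,920 × 0.41 = $677,287.2
Taxable value = $677,287.2 − $80,000 = $597,287.2
Calderon USD: $597,287.2 × 0.00989 = $5,907.170408
City of Northam: $597,287.2 × 0.00396 = $2,365.257312
Windmere Township: $597,287.2 × 0.00409 = $2,442.904648
Saltmarsh County: $597,287.2 × 0.00551 = $3,291.052472
Total = $14,006.38484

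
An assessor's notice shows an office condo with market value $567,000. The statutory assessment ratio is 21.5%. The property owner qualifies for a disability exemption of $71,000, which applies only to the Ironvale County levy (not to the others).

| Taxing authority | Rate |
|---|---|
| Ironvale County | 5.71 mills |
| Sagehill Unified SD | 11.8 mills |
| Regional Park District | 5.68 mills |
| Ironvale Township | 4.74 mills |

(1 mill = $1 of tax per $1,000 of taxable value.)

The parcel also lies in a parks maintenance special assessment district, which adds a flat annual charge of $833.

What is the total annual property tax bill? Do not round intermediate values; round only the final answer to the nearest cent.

$3,832.40

Assessed value = $567,000 × 0.215 = $121,905
Ironvale County: ($121,905 − $71,000) × 0.00571 = $50,905 × 0.00571 = $290.66755
Sagehill Unified SD: $121,905 × 0.0118 = $1,438.479
Regional Park District: $121,905 × 0.00568 = $692.4204
Ironvale Township: $121,905 × 0.00474 = $577.8297
Levies subtotal = $2,999.39665
Total = $2,999.39665 + $833 = $3,832.39665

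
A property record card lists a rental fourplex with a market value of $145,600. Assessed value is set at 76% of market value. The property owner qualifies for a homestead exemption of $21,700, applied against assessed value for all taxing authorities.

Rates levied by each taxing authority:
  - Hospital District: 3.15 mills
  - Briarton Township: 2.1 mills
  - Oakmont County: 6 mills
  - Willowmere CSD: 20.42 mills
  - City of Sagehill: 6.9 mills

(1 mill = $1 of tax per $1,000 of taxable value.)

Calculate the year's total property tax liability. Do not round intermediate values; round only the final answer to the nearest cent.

Assessed value = $145,600 × 0.76 = $110,656
Taxable value = $110,656 − $21,700 = $88,956
Hospital District: $88,956 × 0.00315 = $280.2114
Briarton Township: $88,956 × 0.0021 = $186.8076
Oakmont County: $88,956 × 0.006 = $533.736
Willowmere CSD: $88,956 × 0.02042 = $1,816.48152
City of Sagehill: $88,956 × 0.0069 = $613.7964
Total = $280.2114 + $186.8076 + $533.736 + $1,816.48152 + $613.7964 = $3,431.03292

$3,431.03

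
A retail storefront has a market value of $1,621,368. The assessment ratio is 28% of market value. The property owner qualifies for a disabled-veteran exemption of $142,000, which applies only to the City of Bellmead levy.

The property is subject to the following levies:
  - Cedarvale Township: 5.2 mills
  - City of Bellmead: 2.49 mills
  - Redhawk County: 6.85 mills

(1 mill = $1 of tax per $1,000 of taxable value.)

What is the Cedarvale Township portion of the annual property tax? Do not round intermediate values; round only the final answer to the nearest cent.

$2,360.71

Assessed value = $1,621,368 × 0.28 = $453,983.04
Cedarvale Township taxable value = $453,983.04 (exemption does not apply)
Cedarvale Township levy = $453,983.04 × 0.0052 = $2,360.711808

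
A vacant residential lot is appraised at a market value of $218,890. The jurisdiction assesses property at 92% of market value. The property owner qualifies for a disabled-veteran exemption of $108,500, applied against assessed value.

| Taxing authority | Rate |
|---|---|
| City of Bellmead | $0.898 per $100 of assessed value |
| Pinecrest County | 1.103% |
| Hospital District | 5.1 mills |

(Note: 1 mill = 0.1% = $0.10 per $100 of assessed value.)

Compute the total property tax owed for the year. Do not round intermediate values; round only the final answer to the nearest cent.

Assessed value = $218,890 × 0.92 = $201,378.8
Taxable value = $201,378.8 − $108,500 = $92,878.8
City of Bellmead: $92,878.8 × 0.00898 = $834.051624
Pinecrest County: $92,878.8 × 0.01103 = $1,024.453164
Hospital District: $92,878.8 × 0.0051 = $473.68188
Total = $2,332.186668

$2,332.19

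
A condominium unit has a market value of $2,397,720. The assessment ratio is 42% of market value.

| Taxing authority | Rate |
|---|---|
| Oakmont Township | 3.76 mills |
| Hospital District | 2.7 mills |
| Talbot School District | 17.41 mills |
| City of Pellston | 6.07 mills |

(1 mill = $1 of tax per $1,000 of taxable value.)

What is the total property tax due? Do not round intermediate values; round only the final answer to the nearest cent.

Assessed value = $2,397,720 × 0.42 = $1,007,042.4
Oakmont Township: $1,007,042.4 × 0.00376 = $3,786.479424
Hospital District: $1,007,042.4 × 0.0027 = $2,719.01448
Talbot School District: $1,007,042.4 × 0.01741 = $17,532.608184
City of Pellston: $1,007,042.4 × 0.00607 = $6,112.747368
Total = $3,786.479424 + $2,719.01448 + $17,532.608184 + $6,112.747368 = $30,150.849456

$30,150.85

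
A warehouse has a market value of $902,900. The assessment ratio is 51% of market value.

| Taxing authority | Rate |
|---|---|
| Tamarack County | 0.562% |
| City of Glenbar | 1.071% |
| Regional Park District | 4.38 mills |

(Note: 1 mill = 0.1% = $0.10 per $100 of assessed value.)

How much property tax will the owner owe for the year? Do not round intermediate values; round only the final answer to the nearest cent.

$9,536.52

Assessed value = $902,900 × 0.51 = $460,479
Tamarack County: $460,479 × 0.00562 = $2,587.89198
City of Glenbar: $460,479 × 0.01071 = $4,931.73009
Regional Park District: $460,479 × 0.00438 = $2,016.89802
Total = $9,536.52009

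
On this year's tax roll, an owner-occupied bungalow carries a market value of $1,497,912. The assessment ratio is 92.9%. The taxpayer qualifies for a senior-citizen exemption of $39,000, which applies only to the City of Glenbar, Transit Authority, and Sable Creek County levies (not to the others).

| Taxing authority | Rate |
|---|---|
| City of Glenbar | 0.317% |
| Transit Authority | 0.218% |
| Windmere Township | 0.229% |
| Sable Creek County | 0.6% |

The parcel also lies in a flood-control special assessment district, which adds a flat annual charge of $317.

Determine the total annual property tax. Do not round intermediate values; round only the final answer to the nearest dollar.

Assessed value = $1,497,912 × 0.929 = $1,391,560.248
City of Glenbar: ($1,391,560.248 − $39,000) × 0.00317 = $1,352,560.248 × 0.00317 = $4,287.61598616
Transit Authority: ($1,391,560.248 − $39,000) × 0.00218 = $1,352,560.248 × 0.00218 = $2,948.58134064
Windmere Township: $1,391,560.248 × 0.00229 = $3,186.67296792
Sable Creek County: ($1,391,560.248 − $39,000) × 0.006 = $1,352,560.248 × 0.006 = $8,115.361488
Levies subtotal = $18,538.23178272
Total = $18,538.23178272 + $317 = $18,855.23178272

$18,855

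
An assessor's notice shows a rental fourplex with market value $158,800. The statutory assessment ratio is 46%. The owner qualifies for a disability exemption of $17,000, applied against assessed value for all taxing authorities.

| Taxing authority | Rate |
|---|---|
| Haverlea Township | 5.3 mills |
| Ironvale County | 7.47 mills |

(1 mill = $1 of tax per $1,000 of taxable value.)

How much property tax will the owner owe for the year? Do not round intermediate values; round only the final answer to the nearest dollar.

Assessed value = $158,800 × 0.46 = $73,048
Taxable value = $73,048 − $17,000 = $56,048
Haverlea Township: $56,048 × 0.0053 = $297.0544
Ironvale County: $56,048 × 0.00747 = $418.67856
Total = $297.0544 + $418.67856 = $715.73296

$716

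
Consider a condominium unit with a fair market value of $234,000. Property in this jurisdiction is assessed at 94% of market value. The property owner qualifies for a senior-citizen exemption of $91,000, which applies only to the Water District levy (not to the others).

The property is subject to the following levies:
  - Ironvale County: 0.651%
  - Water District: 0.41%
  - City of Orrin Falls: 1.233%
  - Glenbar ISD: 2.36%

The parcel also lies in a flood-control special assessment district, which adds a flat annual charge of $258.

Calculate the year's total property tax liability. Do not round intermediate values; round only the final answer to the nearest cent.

$10,121.84

Assessed value = $234,000 × 0.94 = $219,960
Ironvale County: $219,960 × 0.00651 = $1,431.9396
Water District: ($219,960 − $91,000) × 0.0041 = $128,960 × 0.0041 = $528.736
City of Orrin Falls: $219,960 × 0.01233 = $2,712.1068
Glenbar ISD: $219,960 × 0.0236 = $5,191.056
Levies subtotal = $9,863.8384
Total = $9,863.8384 + $258 = $10,121.8384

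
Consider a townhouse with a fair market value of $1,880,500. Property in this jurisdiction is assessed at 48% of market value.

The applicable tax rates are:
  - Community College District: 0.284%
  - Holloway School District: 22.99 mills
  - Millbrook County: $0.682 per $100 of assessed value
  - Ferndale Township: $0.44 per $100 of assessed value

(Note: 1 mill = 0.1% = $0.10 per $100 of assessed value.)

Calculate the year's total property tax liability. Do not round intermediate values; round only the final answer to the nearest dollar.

$33,443

Assessed value = $1,880,500 × 0.48 = $902,640
Community College District: $902,640 × 0.00284 = $2,563.4976
Holloway School District: $902,640 × 0.02299 = $20,751.6936
Millbrook County: $902,640 × 0.00682 = $6,156.0048
Ferndale Township: $902,640 × 0.0044 = $3,971.616
Total = $33,442.812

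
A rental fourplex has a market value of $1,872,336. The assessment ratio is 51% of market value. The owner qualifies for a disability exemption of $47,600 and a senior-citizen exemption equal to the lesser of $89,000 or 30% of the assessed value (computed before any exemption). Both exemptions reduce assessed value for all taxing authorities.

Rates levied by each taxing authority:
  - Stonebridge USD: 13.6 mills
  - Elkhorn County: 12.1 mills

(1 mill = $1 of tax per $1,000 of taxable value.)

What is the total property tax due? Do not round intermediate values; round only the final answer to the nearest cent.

Assessed value = $1,872,336 × 0.51 = $954,891.36
Senior-citizen exemption = min($89,000, 30% × $954,891.36) = min($89,000, $286,467.408) = $89,000 (dollar cap binds)
Taxable value = $954,891.36 − $47,600 − $89,000 = $818,291.36
Stonebridge USD: $818,291.36 × 0.0136 = $11,128.762496
Elkhorn County: $818,291.36 × 0.0121 = $9,901.325456
Total = $21,030.087952

$21,030.09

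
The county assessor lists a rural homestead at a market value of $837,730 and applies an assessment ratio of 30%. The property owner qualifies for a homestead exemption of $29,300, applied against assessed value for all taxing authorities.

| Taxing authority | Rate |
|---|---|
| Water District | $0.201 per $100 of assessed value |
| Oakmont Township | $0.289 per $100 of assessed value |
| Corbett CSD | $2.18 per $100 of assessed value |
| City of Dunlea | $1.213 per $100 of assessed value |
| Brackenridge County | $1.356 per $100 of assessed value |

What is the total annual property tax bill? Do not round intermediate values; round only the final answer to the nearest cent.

$11,631.58

Assessed value = $837,730 × 0.3 = $251,319
Taxable value = $251,319 − $29,300 = $222,019
Water District: $222,019 × 0.00201 = $446.25819
Oakmont Township: $222,019 × 0.00289 = $641.63491
Corbett CSD: $222,019 × 0.0218 = $4,840.0142
City of Dunlea: $222,019 × 0.01213 = $2,693.09047
Brackenridge County: $222,019 × 0.01356 = $3,010.57764
Total = $446.25819 + $641.63491 + $4,840.0142 + $2,693.09047 + $3,010.57764 = $11,631.57541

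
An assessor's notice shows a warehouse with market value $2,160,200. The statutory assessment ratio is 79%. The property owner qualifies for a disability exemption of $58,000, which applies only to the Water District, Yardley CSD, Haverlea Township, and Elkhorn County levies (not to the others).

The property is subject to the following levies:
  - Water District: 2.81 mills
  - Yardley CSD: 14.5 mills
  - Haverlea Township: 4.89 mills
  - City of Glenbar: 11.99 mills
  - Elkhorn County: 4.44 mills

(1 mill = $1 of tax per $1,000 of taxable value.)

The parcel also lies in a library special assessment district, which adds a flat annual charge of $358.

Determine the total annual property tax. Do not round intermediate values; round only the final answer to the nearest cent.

$64,737.22

Assessed value = $2,160,200 × 0.79 = $1,706,558
Water District: ($1,706,558 − $58,000) × 0.00281 = $1,648,558 × 0.00281 = $4,632.44798
Yardley CSD: ($1,706,558 − $58,000) × 0.0145 = $1,648,558 × 0.0145 = $23,904.091
Haverlea Township: ($1,706,558 − $58,000) × 0.00489 = $1,648,558 × 0.00489 = $8,061.44862
City of Glenbar: $1,706,558 × 0.01199 = $20,461.63042
Elkhorn County: ($1,706,558 − $58,000) × 0.00444 = $1,648,558 × 0.00444 = $7,319.59752
Levies subtotal = $64,379.21554
Total = $64,379.21554 + $358 = $64,737.21554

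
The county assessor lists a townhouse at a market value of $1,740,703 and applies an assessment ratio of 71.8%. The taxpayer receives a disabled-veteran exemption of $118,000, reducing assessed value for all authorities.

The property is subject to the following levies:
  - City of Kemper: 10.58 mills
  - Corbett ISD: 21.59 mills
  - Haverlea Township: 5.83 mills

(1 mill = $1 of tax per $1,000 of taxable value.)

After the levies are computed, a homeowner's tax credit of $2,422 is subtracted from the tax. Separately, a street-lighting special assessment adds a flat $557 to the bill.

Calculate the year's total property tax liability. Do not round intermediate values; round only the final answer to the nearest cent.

Assessed value = $1,740,703 × 0.718 = $1,249,824.754
Taxable value = $1,249,824.754 − $118,000 = $1,131,824.754
City of Kemper: $1,131,824.754 × 0.01058 = $11,974.70589732
Corbett ISD: $1,131,824.754 × 0.02159 = $24,436.09643886
Haverlea Township: $1,131,824.754 × 0.00583 = $6,598.53831582
Levies subtotal = $43,009.340652
After credit = $43,009.340652 − $2,422 = $40,587.340652
Total = $40,587.340652 + $557 = $41,144.340652

$41,144.34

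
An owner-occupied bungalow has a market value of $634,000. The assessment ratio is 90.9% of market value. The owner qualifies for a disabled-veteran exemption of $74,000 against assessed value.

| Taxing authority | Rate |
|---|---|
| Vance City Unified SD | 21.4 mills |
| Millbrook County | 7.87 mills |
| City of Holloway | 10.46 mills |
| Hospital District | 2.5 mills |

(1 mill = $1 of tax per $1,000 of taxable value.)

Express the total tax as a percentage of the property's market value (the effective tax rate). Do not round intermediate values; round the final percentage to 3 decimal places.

Assessed value = $634,000 × 0.909 = $576,306
Taxable value = $576,306 − $74,000 = $502,306
Vance City Unified SD: $502,306 × 0.0214 = $10,749.3484
Millbrook County: $502,306 × 0.00787 = $3,953.14822
City of Holloway: $502,306 × 0.01046 = $5,254.12076
Hospital District: $502,306 × 0.0025 = $1,255.765
Total tax = $21,212.38238
Effective rate = $21,212.38238 ÷ $634,000 = 3.346% of market value

3.346%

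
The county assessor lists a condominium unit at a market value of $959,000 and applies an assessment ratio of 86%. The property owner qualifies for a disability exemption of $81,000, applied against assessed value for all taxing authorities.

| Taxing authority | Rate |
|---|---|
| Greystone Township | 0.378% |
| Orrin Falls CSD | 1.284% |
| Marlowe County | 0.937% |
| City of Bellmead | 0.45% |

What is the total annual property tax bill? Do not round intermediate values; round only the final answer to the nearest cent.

$22,676.63

Assessed value = $959,000 × 0.86 = $824,740
Taxable value = $824,740 − $81,000 = $743,740
Greystone Township: $743,740 × 0.00378 = $2,811.3372
Orrin Falls CSD: $743,740 × 0.01284 = $9,549.6216
Marlowe County: $743,740 × 0.00937 = $6,968.8438
City of Bellmead: $743,740 × 0.0045 = $3,346.83
Total = $2,811.3372 + $9,549.6216 + $6,968.8438 + $3,346.83 = $22,676.6326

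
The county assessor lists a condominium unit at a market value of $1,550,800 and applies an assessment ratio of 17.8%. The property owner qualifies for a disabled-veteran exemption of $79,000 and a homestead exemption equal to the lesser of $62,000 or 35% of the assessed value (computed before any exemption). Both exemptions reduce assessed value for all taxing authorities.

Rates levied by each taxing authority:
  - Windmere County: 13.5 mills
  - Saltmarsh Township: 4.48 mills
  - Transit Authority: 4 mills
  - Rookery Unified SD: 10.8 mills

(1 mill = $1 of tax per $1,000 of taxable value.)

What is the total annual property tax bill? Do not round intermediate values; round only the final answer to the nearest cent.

$4,426.69

Assessed value = $1,550,800 × 0.178 = $276,042.4
Homestead exemption = min($62,000, 35% × $276,042.4) = min($62,000, $96,614.84) = $62,000 (dollar cap binds)
Taxable value = $276,042.4 − $79,000 − $62,000 = $135,042.4
Windmere County: $135,042.4 × 0.0135 = $1,823.0724
Saltmarsh Township: $135,042.4 × 0.00448 = $604.989952
Transit Authority: $135,042.4 × 0.004 = $540.1696
Rookery Unified SD: $135,042.4 × 0.0108 = $1,458.45792
Total = $4,426.689872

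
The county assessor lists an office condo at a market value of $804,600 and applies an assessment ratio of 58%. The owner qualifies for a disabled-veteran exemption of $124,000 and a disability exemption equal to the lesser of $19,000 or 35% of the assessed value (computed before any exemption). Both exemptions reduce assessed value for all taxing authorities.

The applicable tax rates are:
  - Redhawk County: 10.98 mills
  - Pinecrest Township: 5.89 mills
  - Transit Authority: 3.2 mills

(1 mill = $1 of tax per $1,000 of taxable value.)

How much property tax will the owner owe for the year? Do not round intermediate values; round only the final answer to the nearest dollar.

Assessed value = $804,600 × 0.58 = $466,668
Disability exemption = min($19,000, 35% × $466,668) = min($19,000, $163,333.8) = $19,000 (dollar cap binds)
Taxable value = $466,668 − $124,000 − $19,000 = $323,668
Redhawk County: $323,668 × 0.01098 = $3,553.87464
Pinecrest Township: $323,668 × 0.00589 = $1,906.40452
Transit Authority: $323,668 × 0.0032 = $1,035.7376
Total = $6,496.01676

$6,496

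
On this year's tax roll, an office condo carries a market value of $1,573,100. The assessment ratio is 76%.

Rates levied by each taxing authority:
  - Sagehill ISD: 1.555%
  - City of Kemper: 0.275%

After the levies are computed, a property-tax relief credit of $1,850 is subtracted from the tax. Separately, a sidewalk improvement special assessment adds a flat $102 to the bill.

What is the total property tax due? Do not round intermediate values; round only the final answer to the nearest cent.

$20,130.67

Assessed value = $1,573,100 × 0.76 = $1,195,556
Sagehill ISD: $1,195,556 × 0.01555 = $18,590.8958
City of Kemper: $1,195,556 × 0.00275 = $3,287.779
Levies subtotal = $21,878.6748
After credit = $21,878.6748 − $1,850 = $20,028.6748
Total = $20,028.6748 + $102 = $20,130.6748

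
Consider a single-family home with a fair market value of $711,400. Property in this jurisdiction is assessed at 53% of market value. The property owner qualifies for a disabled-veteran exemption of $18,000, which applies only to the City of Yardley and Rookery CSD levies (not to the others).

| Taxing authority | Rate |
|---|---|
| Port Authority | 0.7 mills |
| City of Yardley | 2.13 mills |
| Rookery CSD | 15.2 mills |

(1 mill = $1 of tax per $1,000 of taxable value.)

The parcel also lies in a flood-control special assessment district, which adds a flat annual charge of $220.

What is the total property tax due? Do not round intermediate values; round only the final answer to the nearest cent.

Assessed value = $711,400 × 0.53 = $377,042
Port Authority: $377,042 × 0.0007 = $263.9294
City of Yardley: ($377,042 − $18,000) × 0.00213 = $359,042 × 0.00213 = $764.75946
Rookery CSD: ($377,042 − $18,000) × 0.0152 = $359,042 × 0.0152 = $5,457.4384
Levies subtotal = $6,486.12726
Total = $6,486.12726 + $220 = $6,706.12726

$6,706.13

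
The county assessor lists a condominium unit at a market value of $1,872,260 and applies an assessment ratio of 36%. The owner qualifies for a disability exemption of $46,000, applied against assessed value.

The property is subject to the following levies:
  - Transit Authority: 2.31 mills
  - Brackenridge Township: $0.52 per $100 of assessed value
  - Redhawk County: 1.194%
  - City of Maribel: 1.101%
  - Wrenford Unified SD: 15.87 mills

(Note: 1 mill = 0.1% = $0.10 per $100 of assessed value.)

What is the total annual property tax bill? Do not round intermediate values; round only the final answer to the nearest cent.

$29,095.87

Assessed value = $1,872,260 × 0.36 = $674,013.6
Taxable value = $674,013.6 − $46,000 = $628,013.6
Transit Authority: $628,013.6 × 0.00231 = $1,450.711416
Brackenridge Township: $628,013.6 × 0.0052 = $3,265.67072
Redhawk County: $628,013.6 × 0.01194 = $7,498.482384
City of Maribel: $628,013.6 × 0.01101 = $6,914.429736
Wrenford Unified SD: $628,013.6 × 0.01587 = $9,966.575832
Total = $29,095.870088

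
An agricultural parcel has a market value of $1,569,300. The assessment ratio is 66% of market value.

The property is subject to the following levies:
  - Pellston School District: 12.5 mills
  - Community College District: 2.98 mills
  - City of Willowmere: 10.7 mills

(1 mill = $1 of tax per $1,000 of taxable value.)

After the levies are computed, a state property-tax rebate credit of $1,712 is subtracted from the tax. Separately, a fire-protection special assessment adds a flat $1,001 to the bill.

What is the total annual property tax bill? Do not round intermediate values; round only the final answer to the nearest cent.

Assessed value = $1,569,300 × 0.66 = $1,035,738
Pellston School District: $1,035,738 × 0.0125 = $12,946.725
Community College District: $1,035,738 × 0.00298 = $3,086.49924
City of Willowmere: $1,035,738 × 0.0107 = $11,082.3966
Levies subtotal = $27,115.62084
After credit = $27,115.62084 − $1,712 = $25,403.62084
Total = $25,403.62084 + $1,001 = $26,404.62084

$26,404.62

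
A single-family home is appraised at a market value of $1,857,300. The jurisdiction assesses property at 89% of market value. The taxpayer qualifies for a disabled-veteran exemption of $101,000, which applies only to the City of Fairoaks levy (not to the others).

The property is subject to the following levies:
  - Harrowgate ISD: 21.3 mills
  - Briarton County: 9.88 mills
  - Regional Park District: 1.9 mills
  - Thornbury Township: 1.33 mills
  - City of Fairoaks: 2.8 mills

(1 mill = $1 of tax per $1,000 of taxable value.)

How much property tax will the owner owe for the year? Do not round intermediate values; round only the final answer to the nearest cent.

Assessed value = $1,857,300 × 0.89 = $1,652,997
Harrowgate ISD: $1,652,997 × 0.0213 = $35,208.8361
Briarton County: $1,652,997 × 0.00988 = $16,331.61036
Regional Park District: $1,652,997 × 0.0019 = $3,140.6943
Thornbury Township: $1,652,997 × 0.00133 = $2,198.48601
City of Fairoaks: ($1,652,997 − $101,000) × 0.0028 = $1,551,997 × 0.0028 = $4,345.5916
Total = $61,225.21837

$61,225.22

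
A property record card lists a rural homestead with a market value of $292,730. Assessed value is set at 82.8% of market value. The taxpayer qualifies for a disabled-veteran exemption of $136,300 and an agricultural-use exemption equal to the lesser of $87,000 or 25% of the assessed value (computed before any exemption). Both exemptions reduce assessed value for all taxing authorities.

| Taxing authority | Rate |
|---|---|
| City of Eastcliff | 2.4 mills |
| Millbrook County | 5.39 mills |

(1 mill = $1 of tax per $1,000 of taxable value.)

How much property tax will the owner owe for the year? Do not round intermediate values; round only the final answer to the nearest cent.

$354.33

Assessed value = $292,730 × 0.828 = $242,380.44
Agricultural-use exemption = min($87,000, 25% × $242,380.44) = min($87,000, $60,595.11) = $60,595.11 (percentage binds)
Taxable value = $242,380.44 − $136,300 − $60,595.11 = $45,485.33
City of Eastcliff: $45,485.33 × 0.0024 = $109.164792
Millbrook County: $45,485.33 × 0.00539 = $245.1659287
Total = $354.3307207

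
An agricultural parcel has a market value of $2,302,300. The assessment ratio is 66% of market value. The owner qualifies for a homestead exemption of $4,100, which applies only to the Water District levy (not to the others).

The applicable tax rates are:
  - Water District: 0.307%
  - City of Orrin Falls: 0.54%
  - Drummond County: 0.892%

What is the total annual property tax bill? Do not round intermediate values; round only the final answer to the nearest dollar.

$26,412

Assessed value = $2,302,300 × 0.66 = $1,519,518
Water District: ($1,519,518 − $4,100) × 0.00307 = $1,515,418 × 0.00307 = $4,652.33326
City of Orrin Falls: $1,519,518 × 0.0054 = $8,205.3972
Drummond County: $1,519,518 × 0.00892 = $13,554.10056
Total = $26,411.83102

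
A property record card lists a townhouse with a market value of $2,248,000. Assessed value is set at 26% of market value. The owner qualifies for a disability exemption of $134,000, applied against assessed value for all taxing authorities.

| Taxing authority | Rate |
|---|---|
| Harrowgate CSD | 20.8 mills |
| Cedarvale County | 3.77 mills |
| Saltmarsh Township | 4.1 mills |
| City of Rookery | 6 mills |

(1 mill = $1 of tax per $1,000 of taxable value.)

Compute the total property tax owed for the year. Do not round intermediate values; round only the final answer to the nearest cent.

$15,618.14

Assessed value = $2,248,000 × 0.26 = $584,480
Taxable value = $584,480 − $134,000 = $450,480
Harrowgate CSD: $450,480 × 0.0208 = $9,369.984
Cedarvale County: $450,480 × 0.00377 = $1,698.3096
Saltmarsh Township: $450,480 × 0.0041 = $1,846.968
City of Rookery: $450,480 × 0.006 = $2,702.88
Total = $9,369.984 + $1,698.3096 + $1,846.968 + $2,702.88 = $15,618.1416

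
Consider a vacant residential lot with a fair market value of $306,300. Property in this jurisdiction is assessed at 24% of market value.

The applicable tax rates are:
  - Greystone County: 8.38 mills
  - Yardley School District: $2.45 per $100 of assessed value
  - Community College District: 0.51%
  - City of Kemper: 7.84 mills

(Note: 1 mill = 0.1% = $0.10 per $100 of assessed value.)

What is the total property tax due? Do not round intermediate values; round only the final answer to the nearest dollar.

$3,368

Assessed value = $306,300 × 0.24 = $73,512
Greystone County: $73,512 × 0.00838 = $616.03056
Yardley School District: $73,512 × 0.0245 = $1,801.044
Community College District: $73,512 × 0.0051 = $374.9112
City of Kemper: $73,512 × 0.00784 = $576.33408
Total = $3,368.31984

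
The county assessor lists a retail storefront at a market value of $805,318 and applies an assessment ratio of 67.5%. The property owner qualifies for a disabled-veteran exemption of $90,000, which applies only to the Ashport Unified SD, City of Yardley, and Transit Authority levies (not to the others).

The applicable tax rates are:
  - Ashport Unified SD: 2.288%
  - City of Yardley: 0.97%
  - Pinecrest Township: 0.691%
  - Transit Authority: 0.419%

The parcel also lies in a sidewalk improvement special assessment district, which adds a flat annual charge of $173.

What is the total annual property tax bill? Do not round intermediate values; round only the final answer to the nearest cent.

$20,607.70

Assessed value = $805,318 × 0.675 = $543,589.65
Ashport Unified SD: ($543,589.65 − $90,000) × 0.02288 = $453,589.65 × 0.02288 = $10,378.131192
City of Yardley: ($543,589.65 − $90,000) × 0.0097 = $453,589.65 × 0.0097 = $4,399.819605
Pinecrest Township: $543,589.65 × 0.00691 = $3,756.2044815
Transit Authority: ($543,589.65 − $90,000) × 0.00419 = $453,589.65 × 0.00419 = $1,900.5406335
Levies subtotal = $20,434.695912
Total = $20,434.695912 + $173 = $20,607.695912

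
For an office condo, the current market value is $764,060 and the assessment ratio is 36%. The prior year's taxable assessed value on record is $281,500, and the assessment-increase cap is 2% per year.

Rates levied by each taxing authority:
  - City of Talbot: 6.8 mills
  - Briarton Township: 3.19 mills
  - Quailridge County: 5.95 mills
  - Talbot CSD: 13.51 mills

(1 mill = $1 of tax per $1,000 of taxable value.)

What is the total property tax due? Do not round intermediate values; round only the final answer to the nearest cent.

$8,100.56

Uncapped assessed value = $764,060 × 0.36 = $275,061.6
Cap limit = $281,500 × 1.02 = $287,130
Taxable assessed value = min($275,061.6, $287,130) = $275,061.6 (cap does not bind)
City of Talbot: $275,061.6 × 0.0068 = $1,870.41888
Briarton Township: $275,061.6 × 0.00319 = $877.446504
Quailridge County: $275,061.6 × 0.00595 = $1,636.61652
Talbot CSD: $275,061.6 × 0.01351 = $3,716.082216
Total = $8,100.56412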